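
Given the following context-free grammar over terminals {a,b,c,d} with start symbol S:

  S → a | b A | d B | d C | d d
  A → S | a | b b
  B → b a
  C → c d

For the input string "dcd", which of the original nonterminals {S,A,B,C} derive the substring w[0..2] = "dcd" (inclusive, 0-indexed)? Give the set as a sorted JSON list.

Convert to CNF:
  S -> T0 A | T1 B | T1 C | T1 T1 | a
  A -> T0 A | T0 T0 | T1 B | T1 C | T1 T1 | a
  B -> T0 T2
  C -> T3 T1
  T0 -> b
  T1 -> d
  T2 -> a
  T3 -> c

Fill CYK table bottom-up (cells [i..j] with 0 ≤ i ≤ j ≤ 2 only):
  T[0,0] 'd' = {T1}  orig:{}
  T[1,1] 'c' = {T3}  orig:{}
  T[2,2] 'd' = {T1}  orig:{}
  T[0,1] 'dc' = ∅
  T[1,2] 'cd' = {C}
  T[0,2] 'dcd' = {A,S}

Original NTs in T[0,2] deriving "dcd": ["A", "S"]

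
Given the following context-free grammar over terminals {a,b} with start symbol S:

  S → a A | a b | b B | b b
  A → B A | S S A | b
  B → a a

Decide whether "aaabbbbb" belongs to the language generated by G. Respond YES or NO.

CNF form of G:
  S -> T0 A | T0 T1 | T1 B | T1 T1
  A -> B A | S X2 | b
  B -> T0 T0
  T0 -> a
  T1 -> b
  X2 -> S A

CYK fill:
  T[0,0] 'a' = {T0}  orig:{}
  T[1,1] 'a' = {T0}  orig:{}
  T[2,2] 'a' = {T0}  orig:{}
  T[3,3] 'b' = {A,T1}  orig:{A}
  T[4,4] 'b' = {A,T1}  orig:{A}
  T[5,5] 'b' = {A,T1}  orig:{A}
  T[6,6] 'b' = {A,T1}  orig:{A}
  T[7,7] 'b' = {A,T1}  orig:{A}
  T[0,1] 'aa' = {B}
  T[1,2] 'aa' = {B}
  T[2,3] 'ab' = {S}
  T[3,4] 'bb' = {S}
  T[4,5] 'bb' = {S}
  T[5,6] 'bb' = {S}
  T[6,7] 'bb' = {S}
  T[0,2] 'aaa' = ∅
  T[1,3] 'aab' = {A}
  T[2,4] 'abb' = {X2}  orig:{}
  T[3,5] 'bbb' = {X2}  orig:{}
  T[4,6] 'bbb' = {X2}  orig:{}
  T[5,7] 'bbb' = {X2}  orig:{}
  T[0,3] 'aaab' = {S}
  T[1,4] 'aabb' = ∅
  T[2,5] 'abbb' = ∅
  T[3,6] 'bbbb' = ∅
  T[4,7] 'bbbb' = ∅
  T[0,4] 'aaabb' = {X2}  orig:{}
  T[1,5] 'aabbb' = ∅
  T[2,6] 'abbbb' = {A}
  T[3,7] 'bbbbb' = {A}
  T[0,5] 'aaabbb' = ∅
  T[1,6] 'aabbbb' = {S}
  T[2,7] 'abbbbb' = {S}
  T[0,6] 'aaabbbb' = {A}
  T[1,7] 'aabbbbb' = {A,X2}  orig:{A}
  T[0,7] 'aaabbbbb' = {S}

S ∈ T[0,7] ⇒ YES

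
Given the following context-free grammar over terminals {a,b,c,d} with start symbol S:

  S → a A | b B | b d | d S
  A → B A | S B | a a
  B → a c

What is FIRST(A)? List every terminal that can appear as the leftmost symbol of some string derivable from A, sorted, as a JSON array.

FIRST sets, iterate to fixpoint:
iter 1:
  A via A→a a: +{a}
  B via B→a c: +{a}
  S via S→a A: +{a}
  S via S→b B: +{b}
  S via S→d S: +{d}
  FIRST[S]={a,b,d}  FIRST[A]={a}  FIRST[B]={a}
iter 2:
  A via A→S B: +{b,d}
  FIRST[S]={a,b,d}  FIRST[A]={a,b,d}  FIRST[B]={a}
iter 3: — fixpoint
  FIRST[S]={a,b,d}  FIRST[A]={a,b,d}  FIRST[B]={a}

FIRST(A) = ["a", "b", "d"]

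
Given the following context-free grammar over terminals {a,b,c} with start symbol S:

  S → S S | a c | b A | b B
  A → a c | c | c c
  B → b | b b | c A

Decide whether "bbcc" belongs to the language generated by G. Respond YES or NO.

Convert to CNF:
  S -> S S | T0 T1 | T2 A | T2 B
  A -> T0 T1 | T1 T1 | c
  B -> T1 A | T2 T2 | b
  T0 -> a
  T1 -> c
  T2 -> b

CYK fill:
  T[0,0] 'b' = {B,T2}  orig:{B}
  T[1,1] 'b' = {B,T2}  orig:{B}
  T[2,2] 'c' = {A,T1}  orig:{A}
  T[3,3] 'c' = {A,T1}  orig:{A}
  T[0,1] 'bb' = {B,S}
  T[1,2] 'bc' = {S}
  T[2,3] 'cc' = {A,B}
  T[0,2] 'bbc' = ∅
  T[1,3] 'bcc' = {S}
  T[0,3] 'bbcc' = ∅

S ∉ T[0,3] ⇒ NO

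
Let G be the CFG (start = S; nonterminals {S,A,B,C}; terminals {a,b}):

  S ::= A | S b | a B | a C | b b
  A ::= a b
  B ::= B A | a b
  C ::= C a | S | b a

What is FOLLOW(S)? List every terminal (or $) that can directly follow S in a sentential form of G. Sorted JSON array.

Compute FIRST by fixpoint:
round 1:
  A via A→a b: +{a}
  B via B→a b: +{a}
  C via C→b a: +{b}
  S via S→A: +{a}
  S via S→b b: +{b}
  FIRST(S)={a,b}  FIRST(A)={a}  FIRST(B)={a}  FIRST(C)={b}
round 2:
  C via C→S: +{a}
  FIRST(S)={a,b}  FIRST(A)={a}  FIRST(B)={a}  FIRST(C)={a,b}
round 3: done
  FIRST(S)={a,b}  FIRST(A)={a}  FIRST(B)={a}  FIRST(C)={a,b}

FOLLOW iteration:
seed FOLLOW(S) with $
iter 1:
  B→B A: FOLLOW(B) ⊇ FIRST(A) = {a}; new: +{a}
  B→B A: FOLLOW(A) ⊇ FOLLOW(B) ⊇ {a}; new: +{a}
  C→C a: FOLLOW(C) ⊇ FIRST(a) = {a}; new: +{a}
  C→S: FOLLOW(S) ⊇ FOLLOW(C) ⊇ {a}; new: +{a}
  S→A: FOLLOW(A) ⊇ FOLLOW(S) ⊇ {$,a}; new: +{$}
  S→S b: FOLLOW(S) ⊇ FIRST(b) = {b}; new: +{b}
  S→a B: FOLLOW(B) ⊇ FOLLOW(S) ⊇ {$,a,b}; new: +{$,b}
  S→a C: FOLLOW(C) ⊇ FOLLOW(S) ⊇ {$,a,b}; new: +{$,b}
  FOLLOW(S)={$,a,b}  FOLLOW(A)={$,a}  FOLLOW(B)={$,a,b}  FOLLOW(C)={$,a,b}
iter 2:
  B→B A: FOLLOW(A) ⊇ FOLLOW(B) ⊇ {$,a,b}; new: +{b}
  FOLLOW(S)={$,a,b}  FOLLOW(A)={$,a,b}  FOLLOW(B)={$,a,b}  FOLLOW(C)={$,a,b}
iter 3: done
  FOLLOW(S)={$,a,b}  FOLLOW(A)={$,a,b}  FOLLOW(B)={$,a,b}  FOLLOW(C)={$,a,b}

FOLLOW(S) = ["$", "a", "b"]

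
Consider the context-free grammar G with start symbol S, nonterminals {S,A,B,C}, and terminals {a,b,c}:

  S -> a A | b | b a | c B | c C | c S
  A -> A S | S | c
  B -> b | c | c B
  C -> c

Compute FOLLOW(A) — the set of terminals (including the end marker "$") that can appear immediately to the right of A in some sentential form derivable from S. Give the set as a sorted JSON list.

Compute FIRST by fixpoint:
pass 1:
  A via A→c: +{c}
  B via B→b: +{b}
  B via B→c: +{c}
  C via C→c: +{c}
  S via S→a A: +{a}
  S via S→b: +{b}
  S via S→c B: +{c}
  FIRST[S]={a,b,c}  FIRST[A]={c}  FIRST[B]={b,c}  FIRST[C]={c}
pass 2:
  A via A→S: +{a,b}
  FIRST[S]={a,b,c}  FIRST[A]={a,b,c}  FIRST[B]={b,c}  FIRST[C]={c}
pass 3: (no change)
  FIRST[S]={a,b,c}  FIRST[A]={a,b,c}  FIRST[B]={b,c}  FIRST[C]={c}

FOLLOW sets:
initialize: $ ∈ FOLLOW(S)
pass 1:
  A→A S: FOLLOW(A) ⊇ FIRST(S) = {a,b,c}; new: +{a,b,c}
  A→A S: FOLLOW(S) ⊇ FOLLOW(A) ⊇ {a,b,c}; new: +{a,b,c}
  S→a A: FOLLOW(A) ⊇ FOLLOW(S) ⊇ {$,a,b,c}; new: +{$}
  S→c B: FOLLOW(B) ⊇ FOLLOW(S) ⊇ {$,a,b,c}; new: +{$,a,b,c}
  S→c C: FOLLOW(C) ⊇ FOLLOW(S) ⊇ {$,a,b,c}; new: +{$,a,b,c}
  S: {$,a,b,c}  A: {$,a,b,c}  B: {$,a,b,c}  C: {$,a,b,c}
pass 2: — fixpoint
  S: {$,a,b,c}  A: {$,a,b,c}  B: {$,a,b,c}  C: {$,a,b,c}

FOLLOW(A) = ["$", "a", "b", "c"]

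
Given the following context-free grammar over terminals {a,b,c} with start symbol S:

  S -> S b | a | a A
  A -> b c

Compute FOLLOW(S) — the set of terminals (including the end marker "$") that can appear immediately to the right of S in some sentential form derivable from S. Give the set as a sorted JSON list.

FIRST iteration:
round 1:
  A via A→b c: +{b}
  S via S→a: +{a}
  FIRST(S)={a}  FIRST(A)={b}
round 2: (no change)
  FIRST(S)={a}  FIRST(A)={b}

Compute FOLLOW by fixpoint:
initialize: $ ∈ FOLLOW(S)
pass 1:
  S→S b: FOLLOW(S) ⊇ FIRST(b) = {b}; new: +{b}
  S→a A: FOLLOW(A) ⊇ FOLLOW(S) ⊇ {$,b}; new: +{$,b}
  FOLLOW[S]={$,b}  FOLLOW[A]={$,b}
pass 2: done
  FOLLOW[S]={$,b}  FOLLOW[A]={$,b}

FOLLOW(S) = ["$", "b"]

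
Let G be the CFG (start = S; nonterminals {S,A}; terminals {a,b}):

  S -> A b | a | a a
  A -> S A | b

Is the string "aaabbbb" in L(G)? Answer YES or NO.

Convert to CNF:
  S -> A T0 | T1 T1 | a
  A -> S A | b
  T0 -> b
  T1 -> a

CYK table (by increasing span):
  [0..0]={S,T1}  "a"  orig:{S}
  [1..1]={S,T1}  "a"  orig:{S}
  [2..2]={S,T1}  "a"  orig:{S}
  [3..3]={A,T0}  "b"  orig:{A}
  [4..4]={A,T0}  "b"  orig:{A}
  [5..5]={A,T0}  "b"  orig:{A}
  [6..6]={A,T0}  "b"  orig:{A}
  [0..1]={S}  "aa"
  [1..2]={S}  "aa"
  [2..3]={A}  "ab"
  [3..4]={S}  "bb"
  [4..5]={S}  "bb"
  [5..6]={S}  "bb"
  [0..2]=∅  "aaa"
  [1..3]={A}  "aab"
  [2..4]={S}  "abb"
  [3..5]={A}  "bbb"
  [4..6]={A}  "bbb"
  [0..3]={A}  "aaab"
  [1..4]={S}  "aabb"
  [2..5]={A}  "abbb"
  [3..6]={S}  "bbbb"
  [0..4]={S}  "aaabb"
  [1..5]={A}  "aabbb"
  [2..6]={S}  "abbbb"
  [0..5]={A}  "aaabbb"
  [1..6]={S}  "aabbbb"
  [0..6]={S}  "aaabbbb"

S ∈ T[0,6] ⇒ YES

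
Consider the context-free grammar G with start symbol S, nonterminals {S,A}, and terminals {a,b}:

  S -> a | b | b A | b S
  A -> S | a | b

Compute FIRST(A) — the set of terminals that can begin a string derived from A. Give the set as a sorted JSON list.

FIRST iteration:
pass 1:
  A via A→a: +{a}
  A via A→b: +{b}
  S via S→a: +{a}
  S via S→b: +{b}
  FIRST[S]={a,b}  FIRST[A]={a,b}
pass 2: (stable)
  FIRST[S]={a,b}  FIRST[A]={a,b}

FIRST(A) = ["a", "b"]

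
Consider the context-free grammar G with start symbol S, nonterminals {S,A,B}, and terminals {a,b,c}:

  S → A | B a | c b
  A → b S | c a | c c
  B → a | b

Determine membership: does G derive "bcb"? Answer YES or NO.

CNF form of G:
  S -> B T2 | T0 S | T1 T0 | T1 T1 | T1 T2
  A -> T0 S | T1 T1 | T1 T2
  B -> a | b
  T0 -> b
  T1 -> c
  T2 -> a

Fill CYK table bottom-up:
  cell(0,0) b: {B,T0}  orig:{B}
  cell(1,1) c: {T1}  orig:{}
  cell(2,2) b: {B,T0}  orig:{B}
  cell(0,1) bc: ∅
  cell(1,2) cb: {S}
  cell(0,2) bcb: {A,S}

S ∈ T[0,2] ⇒ YES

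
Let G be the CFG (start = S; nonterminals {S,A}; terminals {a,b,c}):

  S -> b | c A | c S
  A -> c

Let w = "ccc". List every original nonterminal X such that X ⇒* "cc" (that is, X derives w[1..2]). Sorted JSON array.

Convert to CNF:
  S -> T0 A | T0 S | b
  A -> c
  T0 -> c

Fill CYK table bottom-up (cells [i..j] with 1 ≤ i ≤ j ≤ 2 only):
  [1..1]={A,T0}  "c"  orig:{A}
  [2..2]={A,T0}  "c"  orig:{A}
  [1..2]={S}  "cc"

Original NTs in T[1,2] deriving "cc": ["S"]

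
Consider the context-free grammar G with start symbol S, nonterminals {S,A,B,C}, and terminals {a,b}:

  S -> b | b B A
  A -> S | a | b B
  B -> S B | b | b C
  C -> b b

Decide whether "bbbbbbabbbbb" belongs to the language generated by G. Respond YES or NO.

Convert to CNF:
  S -> T0 X2 | b
  A -> T0 B | T0 X1 | a | b
  B -> S B | T0 C | b
  C -> T0 T0
  T0 -> b
  X1 -> B A
  X2 -> B A

Fill CYK table bottom-up:
  cell(0,0) b: {A,B,S,T0}  orig:{A,B,S}
  cell(1,1) b: {A,B,S,T0}  orig:{A,B,S}
  cell(2,2) b: {A,B,S,T0}  orig:{A,B,S}
  cell(3,3) b: {A,B,S,T0}  orig:{A,B,S}
  cell(4,4) b: {A,B,S,T0}  orig:{A,B,S}
  cell(5,5) b: {A,B,S,T0}  orig:{A,B,S}
  cell(6,6) a: {A}
  cell(7,7) b: {A,B,S,T0}  orig:{A,B,S}
  cell(8,8) b: {A,B,S,T0}  orig:{A,B,S}
  cell(9,9) b: {A,B,S,T0}  orig:{A,B,S}
  cell(10,10) b: {A,B,S,T0}  orig:{A,B,S}
  cell(11,11) b: {A,B,S,T0}  orig:{A,B,S}
  cell(0,1) bb: {A,B,C,X1,X2}  orig:{A,B,C}
  cell(1,2) bb: {A,B,C,X1,X2}  orig:{A,B,C}
  cell(2,3) bb: {A,B,C,X1,X2}  orig:{A,B,C}
  cell(3,4) bb: {A,B,C,X1,X2}  orig:{A,B,C}
  cell(4,5) bb: {A,B,C,X1,X2}  orig:{A,B,C}
  cell(5,6) ba: {X1,X2}  orig:{}
  cell(6,7) ab: ∅
  cell(7,8) bb: {A,B,C,X1,X2}  orig:{A,B,C}
  cell(8,9) bb: {A,B,C,X1,X2}  orig:{A,B,C}
  cell(9,10) bb: {A,B,C,X1,X2}  orig:{A,B,C}
  cell(10,11) bb: {A,B,C,X1,X2}  orig:{A,B,C}
  cell(0,2) bbb: {A,B,S,X1,X2}  orig:{A,B,S}
  cell(1,3) bbb: {A,B,S,X1,X2}  orig:{A,B,S}
  cell(2,4) bbb: {A,B,S,X1,X2}  orig:{A,B,S}
  cell(3,5) bbb: {A,B,S,X1,X2}  orig:{A,B,S}
  cell(4,6) bba: {A,S,X1,X2}  orig:{A,S}
  cell(5,7) bab: ∅
  cell(6,8) abb: ∅
  cell(7,9) bbb: {A,B,S,X1,X2}  orig:{A,B,S}
  cell(8,10) bbb: {A,B,S,X1,X2}  orig:{A,B,S}
  cell(9,11) bbb: {A,B,S,X1,X2}  orig:{A,B,S}
  cell(0,3) bbbb: {A,B,S,X1,X2}  orig:{A,B,S}
  cell(1,4) bbbb: {A,B,S,X1,X2}  orig:{A,B,S}
  cell(2,5) bbbb: {A,B,S,X1,X2}  orig:{A,B,S}
  cell(3,6) bbba: {A,S,X1,X2}  orig:{A,S}
  cell(4,7) bbab: {B}
  cell(5,8) babb: ∅
  cell(6,9) abbb: ∅
  cell(7,10) bbbb: {A,B,S,X1,X2}  orig:{A,B,S}
  cell(8,11) bbbb: {A,B,S,X1,X2}  orig:{A,B,S}
  cell(0,4) bbbbb: {A,B,S,X1,X2}  orig:{A,B,S}
  cell(1,5) bbbbb: {A,B,S,X1,X2}  orig:{A,B,S}
  cell(2,6) bbbba: {A,S,X1,X2}  orig:{A,S}
  cell(3,7) bbbab: {A,B}
  cell(4,8) bbabb: {B,X1,X2}  orig:{B}
  cell(5,9) babbb: ∅
  cell(6,10) abbbb: ∅
  cell(7,11) bbbbb: {A,B,S,X1,X2}  orig:{A,B,S}
  cell(0,5) bbbbbb: {A,B,S,X1,X2}  orig:{A,B,S}
  cell(1,6) bbbbba: {A,S,X1,X2}  orig:{A,S}
  cell(2,7) bbbbab: {A,B,X1,X2}  orig:{A,B}
  cell(3,8) bbbabb: {A,B,S,X1,X2}  orig:{A,B,S}
  cell(4,9) bbabbb: {B,X1,X2}  orig:{B}
  cell(5,10) babbbb: ∅
  cell(6,11) abbbbb: ∅
  cell(0,6) bbbbbba: {A,S,X1,X2}  orig:{A,S}
  cell(1,7) bbbbbab: {A,B,S,X1,X2}  orig:{A,B,S}
  cell(2,8) bbbbabb: {A,B,S,X1,X2}  orig:{A,B,S}
  cell(3,9) bbbabbb: {A,B,S,X1,X2}  orig:{A,B,S}
  cell(4,10) bbabbbb: {B,X1,X2}  orig:{B}
  cell(5,11) babbbbb: ∅
  cell(0,7) bbbbbbab: {A,B,S,X1,X2}  orig:{A,B,S}
  cell(1,8) bbbbbabb: {A,B,S,X1,X2}  orig:{A,B,S}
  cell(2,9) bbbbabbb: {A,B,S,X1,X2}  orig:{A,B,S}
  cell(3,10) bbbabbbb: {A,B,S,X1,X2}  orig:{A,B,S}
  cell(4,11) bbabbbbb: {B,X1,X2}  orig:{B}
  cell(0,8) bbbbbbabb: {A,B,S,X1,X2}  orig:{A,B,S}
  cell(1,9) bbbbbabbb: {A,B,S,X1,X2}  orig:{A,B,S}
  cell(2,10) bbbbabbbb: {A,B,S,X1,X2}  orig:{A,B,S}
  cell(3,11) bbbabbbbb: {A,B,S,X1,X2}  orig:{A,B,S}
  cell(0,9) bbbbbbabbb: {A,B,S,X1,X2}  orig:{A,B,S}
  cell(1,10) bbbbbabbbb: {A,B,S,X1,X2}  orig:{A,B,S}
  cell(2,11) bbbbabbbbb: {A,B,S,X1,X2}  orig:{A,B,S}
  cell(0,10) bbbbbbabbbb: {A,B,S,X1,X2}  orig:{A,B,S}
  cell(1,11) bbbbbabbbbb: {A,B,S,X1,X2}  orig:{A,B,S}
  cell(0,11) bbbbbbabbbbb: {A,B,S,X1,X2}  orig:{A,B,S}

S ∈ T[0,11] ⇒ YES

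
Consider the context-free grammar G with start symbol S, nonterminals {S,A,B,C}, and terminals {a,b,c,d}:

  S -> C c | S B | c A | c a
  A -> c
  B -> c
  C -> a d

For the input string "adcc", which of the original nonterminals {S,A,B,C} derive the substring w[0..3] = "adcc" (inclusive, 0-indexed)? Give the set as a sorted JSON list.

CNF form of G:
  S -> C T2 | S B | T2 A | T2 T0
  A -> c
  B -> c
  C -> T0 T1
  T0 -> a
  T1 -> d
  T2 -> c

CYK fill (cells [i..j] with 0 ≤ i ≤ j ≤ 3 only):
  [0..0]={T0}  "a"  orig:{}
  [1..1]={T1}  "d"  orig:{}
  [2..2]={A,B,T2}  "c"  orig:{A,B}
  [3..3]={A,B,T2}  "c"  orig:{A,B}
  [0..1]={C}  "ad"
  [1..2]=∅  "dc"
  [2..3]={S}  "cc"
  [0..2]={S}  "adc"
  [1..3]=∅  "dcc"
  [0..3]={S}  "adcc"

Original NTs in T[0,3] deriving "adcc": ["S"]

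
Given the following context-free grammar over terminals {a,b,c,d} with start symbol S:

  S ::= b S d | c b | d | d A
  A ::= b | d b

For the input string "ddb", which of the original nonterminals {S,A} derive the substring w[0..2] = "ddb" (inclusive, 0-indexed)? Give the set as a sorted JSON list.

Convert to CNF:
  S -> T0 A | T1 X3 | T2 T1 | d
  A -> T0 T1 | b
  T0 -> d
  T1 -> b
  T2 -> c
  X3 -> S T0

CYK fill (cells [i..j] with 0 ≤ i ≤ j ≤ 2 only):
  cell(0,0) d: {S,T0}  orig:{S}
  cell(1,1) d: {S,T0}  orig:{S}
  cell(2,2) b: {A,T1}  orig:{A}
  cell(0,1) dd: {X3}  orig:{}
  cell(1,2) db: {A,S}
  cell(0,2) ddb: {S}

Original NTs in T[0,2] deriving "ddb": ["S"]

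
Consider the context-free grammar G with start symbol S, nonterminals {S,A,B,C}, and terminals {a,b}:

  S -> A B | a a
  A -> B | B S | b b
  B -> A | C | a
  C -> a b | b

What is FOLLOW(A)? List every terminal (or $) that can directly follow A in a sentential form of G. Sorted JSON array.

FIRST iteration:
pass 1:
  A via A→b b: +{b}
  B via B→A: +{b}
  B via B→a: +{a}
  C via C→a b: +{a}
  C via C→b: +{b}
  S via S→A B: +{b}
  S via S→a a: +{a}
  FIRST[S]={a,b}  FIRST[A]={b}  FIRST[B]={a,b}  FIRST[C]={a,b}
pass 2:
  A via A→B: +{a}
  FIRST[S]={a,b}  FIRST[A]={a,b}  FIRST[B]={a,b}  FIRST[C]={a,b}
pass 3: (stable)
  FIRST[S]={a,b}  FIRST[A]={a,b}  FIRST[B]={a,b}  FIRST[C]={a,b}

Compute FOLLOW by fixpoint:
seed FOLLOW(S) with $
[1]
  A→B S: FOLLOW(B) ⊇ FIRST(S) = {a,b}; new: +{a,b}
  B→A: FOLLOW(A) ⊇ FOLLOW(B) ⊇ {a,b}; new: +{a,b}
  B→C: FOLLOW(C) ⊇ FOLLOW(B) ⊇ {a,b}; new: +{a,b}
  S→A B: FOLLOW(B) ⊇ FOLLOW(S) ⊇ {$}; new: +{$}
  FOLLOW[S]={$}  FOLLOW[A]={a,b}  FOLLOW[B]={$,a,b}  FOLLOW[C]={a,b}
[2]
  A→B S: FOLLOW(S) ⊇ FOLLOW(A) ⊇ {a,b}; new: +{a,b}
  B→A: FOLLOW(A) ⊇ FOLLOW(B) ⊇ {$,a,b}; new: +{$}
  B→C: FOLLOW(C) ⊇ FOLLOW(B) ⊇ {$,a,b}; new: +{$}
  FOLLOW[S]={$,a,b}  FOLLOW[A]={$,a,b}  FOLLOW[B]={$,a,b}  FOLLOW[C]={$,a,b}
[3] done
  FOLLOW[S]={$,a,b}  FOLLOW[A]={$,a,b}  FOLLOW[B]={$,a,b}  FOLLOW[C]={$,a,b}

FOLLOW(A) = ["$", "a", "b"]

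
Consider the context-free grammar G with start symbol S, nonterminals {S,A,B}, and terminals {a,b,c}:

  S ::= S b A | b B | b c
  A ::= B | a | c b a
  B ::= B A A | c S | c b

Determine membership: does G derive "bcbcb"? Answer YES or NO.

Convert to CNF:
  S -> S X6 | T1 B | T1 T0
  A -> B X3 | T0 S | T0 T1 | T0 X4 | a
  B -> B X5 | T0 S | T0 T1
  T0 -> c
  T1 -> b
  T2 -> a
  X3 -> A A
  X4 -> T1 T2
  X5 -> A A
  X6 -> T1 A

Fill CYK table bottom-up:
  T[0,0] 'b' = {T1}  orig:{}
  T[1,1] 'c' = {T0}  orig:{}
  T[2,2] 'b' = {T1}  orig:{}
  T[3,3] 'c' = {T0}  orig:{}
  T[4,4] 'b' = {T1}  orig:{}
  T[0,1] 'bc' = {S}
  T[1,2] 'cb' = {A,B}
  T[2,3] 'bc' = {S}
  T[3,4] 'cb' = {A,B}
  T[0,2] 'bcb' = {S,X6}  orig:{S}
  T[1,3] 'cbc' = {A,B}
  T[2,4] 'bcb' = {S,X6}  orig:{S}
  T[0,3] 'bcbc' = {S,X6}  orig:{S}
  T[1,4] 'cbcb' = {A,B,X3,X5}  orig:{A,B}
  T[0,4] 'bcbcb' = {S,X6}  orig:{S}

S ∈ T[0,4] ⇒ YES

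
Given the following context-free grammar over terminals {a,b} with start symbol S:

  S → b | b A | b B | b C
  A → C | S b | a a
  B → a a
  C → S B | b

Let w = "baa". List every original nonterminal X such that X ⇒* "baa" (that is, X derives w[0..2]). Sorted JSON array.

CNF form of G:
  S -> T0 A | T0 B | T0 C | b
  A -> S B | S T0 | T1 T1 | b
  B -> T1 T1
  C -> S B | b
  T0 -> b
  T1 -> a

Fill CYK table bottom-up — only the sub-triangle for w[0..2]:
  T[0,0] 'b' = {A,C,S,T0}  orig:{A,C,S}
  T[1,1] 'a' = {T1}  orig:{}
  T[2,2] 'a' = {T1}  orig:{}
  T[0,1] 'ba' = ∅
  T[1,2] 'aa' = {A,B}
  T[0,2] 'baa' = {A,C,S}

Original NTs in T[0,2] deriving "baa": ["A", "C", "S"]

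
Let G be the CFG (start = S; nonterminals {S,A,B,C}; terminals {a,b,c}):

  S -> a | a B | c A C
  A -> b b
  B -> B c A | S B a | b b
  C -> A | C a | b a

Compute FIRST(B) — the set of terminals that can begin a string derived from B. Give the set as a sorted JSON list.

FIRST iteration:
pass 1:
  A via A→b b: +{b}
  B via B→b b: +{b}
  C via C→A: +{b}
  S via S→a: +{a}
  S via S→c A C: +{c}
  S: {a,c}  A: {b}  B: {b}  C: {b}
pass 2:
  B via B→S B a: +{a,c}
  S: {a,c}  A: {b}  B: {a,b,c}  C: {b}
pass 3: (no change)
  S: {a,c}  A: {b}  B: {a,b,c}  C: {b}

FIRST(B) = ["a", "b", "c"]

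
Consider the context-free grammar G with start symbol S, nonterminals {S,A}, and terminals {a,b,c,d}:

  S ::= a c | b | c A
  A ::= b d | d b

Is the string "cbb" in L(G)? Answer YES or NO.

Convert to CNF:
  S -> T2 T3 | T3 A | b
  A -> T0 T1 | T1 T0
  T0 -> b
  T1 -> d
  T2 -> a
  T3 -> c

CYK fill:
  cell(0,0) c: {T3}  orig:{}
  cell(1,1) b: {S,T0}  orig:{S}
  cell(2,2) b: {S,T0}  orig:{S}
  cell(0,1) cb: ∅
  cell(1,2) bb: ∅
  cell(0,2) cbb: ∅

S ∉ T[0,2] ⇒ NO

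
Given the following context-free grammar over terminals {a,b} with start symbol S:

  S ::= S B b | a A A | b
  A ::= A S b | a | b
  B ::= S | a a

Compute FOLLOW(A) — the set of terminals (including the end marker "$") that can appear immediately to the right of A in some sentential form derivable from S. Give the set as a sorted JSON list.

Compute FIRST by fixpoint:
[1]
  A via A→a: +{a}
  A via A→b: +{b}
  B via B→a a: +{a}
  S via S→a A A: +{a}
  S via S→b: +{b}
  S: {a,b}  A: {a,b}  B: {a}
[2]
  B via B→S: +{b}
  S: {a,b}  A: {a,b}  B: {a,b}
[3] (stable)
  S: {a,b}  A: {a,b}  B: {a,b}

Compute FOLLOW by fixpoint:
initialize: $ ∈ FOLLOW(S)
round 1:
  A→A S b: FOLLOW(A) ⊇ FIRST(S) = {a,b}; new: +{a,b}
  A→A S b: FOLLOW(S) ⊇ FIRST(b) = {b}; new: +{b}
  S→S B b: FOLLOW(S) ⊇ FIRST(B) = {a,b}; new: +{a}
  S→S B b: FOLLOW(B) ⊇ FIRST(b) = {b}; new: +{b}
  S→a A A: FOLLOW(A) ⊇ FOLLOW(S) ⊇ {$,a,b}; new: +{$}
  FOLLOW(S)={$,a,b}  FOLLOW(A)={$,a,b}  FOLLOW(B)={b}
round 2: — fixpoint
  FOLLOW(S)={$,a,b}  FOLLOW(A)={$,a,b}  FOLLOW(B)={b}

FOLLOW(A) = ["$", "a", "b"]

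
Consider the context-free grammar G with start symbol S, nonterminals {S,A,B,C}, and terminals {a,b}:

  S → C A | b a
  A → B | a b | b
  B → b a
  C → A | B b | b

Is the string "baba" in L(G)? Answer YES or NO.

CNF form of G:
  S -> C A | T1 T0
  A -> T0 T1 | T1 T0 | b
  B -> T1 T0
  C -> B T1 | T0 T1 | T1 T0 | b
  T0 -> a
  T1 -> b

CYK table (by increasing span):
  T[0,0] 'b' = {A,C,T1}  orig:{A,C}
  T[1,1] 'a' = {T0}  orig:{}
  T[2,2] 'b' = {A,C,T1}  orig:{A,C}
  T[3,3] 'a' = {T0}  orig:{}
  T[0,1] 'ba' = {A,B,C,S}
  T[1,2] 'ab' = {A,C}
  T[2,3] 'ba' = {A,B,C,S}
  T[0,2] 'bab' = {C,S}
  T[1,3] 'aba' = ∅
  T[0,3] 'baba' = {S}

S ∈ T[0,3] ⇒ YES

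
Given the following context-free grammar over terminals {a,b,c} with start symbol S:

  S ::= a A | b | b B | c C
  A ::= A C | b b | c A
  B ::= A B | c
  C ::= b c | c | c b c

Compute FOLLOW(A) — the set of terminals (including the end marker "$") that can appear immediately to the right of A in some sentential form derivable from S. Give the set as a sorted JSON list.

FIRST sets, iterate to fixpoint:
iter 1:
  A via A→b b: +{b}
  A via A→c A: +{c}
  B via B→A B: +{b,c}
  C via C→b c: +{b}
  C via C→c: +{c}
  S via S→a A: +{a}
  S via S→b: +{b}
  S via S→c C: +{c}
  FIRST[S]={a,b,c}  FIRST[A]={b,c}  FIRST[B]={b,c}  FIRST[C]={b,c}
iter 2: done
  FIRST[S]={a,b,c}  FIRST[A]={b,c}  FIRST[B]={b,c}  FIRST[C]={b,c}

FOLLOW iteration:
FOLLOW(S) := {$}
pass 1:
  A→A C: FOLLOW(A) ⊇ FIRST(C) = {b,c}; new: +{b,c}
  A→A C: FOLLOW(C) ⊇ FOLLOW(A) ⊇ {b,c}; new: +{b,c}
  S→a A: FOLLOW(A) ⊇ FOLLOW(S) ⊇ {$}; new: +{$}
  S→b B: FOLLOW(B) ⊇ FOLLOW(S) ⊇ {$}; new: +{$}
  S→c C: FOLLOW(C) ⊇ FOLLOW(S) ⊇ {$}; new: +{$}
  FOLLOW(S)={$}  FOLLOW(A)={$,b,c}  FOLLOW(B)={$}  FOLLOW(C)={$,b,c}
pass 2: (stable)
  FOLLOW(S)={$}  FOLLOW(A)={$,b,c}  FOLLOW(B)={$}  FOLLOW(C)={$,b,c}

FOLLOW(A) = ["$", "b", "c"]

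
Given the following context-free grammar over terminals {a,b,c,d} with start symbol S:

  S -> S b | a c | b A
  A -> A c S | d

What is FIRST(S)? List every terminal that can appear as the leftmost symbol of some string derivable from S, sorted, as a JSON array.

FIRST sets, iterate to fixpoint:
[1]
  A via A→d: +{d}
  S via S→a c: +{a}
  S via S→b A: +{b}
  S: {a,b}  A: {d}
[2] (no change)
  S: {a,b}  A: {d}

FIRST(S) = ["a", "b"]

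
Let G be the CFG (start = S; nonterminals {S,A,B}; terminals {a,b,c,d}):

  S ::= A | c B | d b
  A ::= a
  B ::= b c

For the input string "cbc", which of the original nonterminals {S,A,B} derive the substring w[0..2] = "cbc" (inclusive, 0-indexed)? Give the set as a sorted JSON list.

CNF form of G:
  S -> T1 B | T2 T0 | a
  A -> a
  B -> T0 T1
  T0 -> b
  T1 -> c
  T2 -> d

CYK table (by increasing span), restricted to cells inside w[0..2]:
  [0..0]={T1}  "c"  orig:{}
  [1..1]={T0}  "b"  orig:{}
  [2..2]={T1}  "c"  orig:{}
  [0..1]=∅  "cb"
  [1..2]={B}  "bc"
  [0..2]={S}  "cbc"

Original NTs in T[0,2] deriving "cbc": ["S"]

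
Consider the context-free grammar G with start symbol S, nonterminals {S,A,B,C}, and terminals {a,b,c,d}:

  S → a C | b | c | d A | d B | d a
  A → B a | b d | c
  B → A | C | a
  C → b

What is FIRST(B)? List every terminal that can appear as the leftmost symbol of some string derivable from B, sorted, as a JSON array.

FIRST iteration:
pass 1:
  A via A→b d: +{b}
  A via A→c: +{c}
  B via B→A: +{b,c}
  B via B→a: +{a}
  C via C→b: +{b}
  S via S→a C: +{a}
  S via S→b: +{b}
  S via S→c: +{c}
  S via S→d A: +{d}
  FIRST[S]={a,b,c,d}  FIRST[A]={b,c}  FIRST[B]={a,b,c}  FIRST[C]={b}
pass 2:
  A via A→B a: +{a}
  FIRST[S]={a,b,c,d}  FIRST[A]={a,b,c}  FIRST[B]={a,b,c}  FIRST[C]={b}
pass 3: done
  FIRST[S]={a,b,c,d}  FIRST[A]={a,b,c}  FIRST[B]={a,b,c}  FIRST[C]={b}

FIRST(B) = ["a", "b", "c"]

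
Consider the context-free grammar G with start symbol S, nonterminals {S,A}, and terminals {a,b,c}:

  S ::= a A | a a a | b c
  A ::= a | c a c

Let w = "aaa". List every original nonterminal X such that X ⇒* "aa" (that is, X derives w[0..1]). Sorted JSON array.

Convert to CNF:
  S -> T1 A | T1 X4 | T2 T0
  A -> T0 X3 | a
  T0 -> c
  T1 -> a
  T2 -> b
  X3 -> T1 T0
  X4 -> T1 T1

Fill CYK table bottom-up — only the sub-triangle for w[0..1]:
  cell(0,0) a: {A,T1}  orig:{A}
  cell(1,1) a: {A,T1}  orig:{A}
  cell(0,1) aa: {S,X4}  orig:{S}

Original NTs in T[0,1] deriving "aa": ["S"]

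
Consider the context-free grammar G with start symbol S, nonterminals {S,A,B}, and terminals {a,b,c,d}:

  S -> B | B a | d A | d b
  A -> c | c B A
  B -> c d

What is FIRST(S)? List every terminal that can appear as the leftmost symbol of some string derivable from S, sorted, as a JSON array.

FIRST iteration:
pass 1:
  A via A→c: +{c}
  B via B→c d: +{c}
  S via S→B: +{c}
  S via S→d A: +{d}
  S: {c,d}  A: {c}  B: {c}
pass 2: (stable)
  S: {c,d}  A: {c}  B: {c}

FIRST(S) = ["c", "d"]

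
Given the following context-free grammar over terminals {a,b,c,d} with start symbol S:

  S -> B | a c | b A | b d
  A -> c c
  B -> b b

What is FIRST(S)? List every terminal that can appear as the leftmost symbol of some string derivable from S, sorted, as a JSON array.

FIRST sets, iterate to fixpoint:
round 1:
  A via A→c c: +{c}
  B via B→b b: +{b}
  S via S→B: +{b}
  S via S→a c: +{a}
  FIRST[S]={a,b}  FIRST[A]={c}  FIRST[B]={b}
round 2: (no change)
  FIRST[S]={a,b}  FIRST[A]={c}  FIRST[B]={b}

FIRST(S) = ["a", "b"]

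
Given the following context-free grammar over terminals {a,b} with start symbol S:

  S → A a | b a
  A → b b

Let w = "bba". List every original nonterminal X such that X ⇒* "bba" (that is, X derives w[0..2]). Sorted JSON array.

CNF form of G:
  S -> A T1 | T0 T1
  A -> T0 T0
  T0 -> b
  T1 -> a

CYK fill (cells [i..j] with 0 ≤ i ≤ j ≤ 2 only):
  cell(0,0) b: {T0}  orig:{}
  cell(1,1) b: {T0}  orig:{}
  cell(2,2) a: {T1}  orig:{}
  cell(0,1) bb: {A}
  cell(1,2) ba: {S}
  cell(0,2) bba: {S}

Original NTs in T[0,2] deriving "bba": ["S"]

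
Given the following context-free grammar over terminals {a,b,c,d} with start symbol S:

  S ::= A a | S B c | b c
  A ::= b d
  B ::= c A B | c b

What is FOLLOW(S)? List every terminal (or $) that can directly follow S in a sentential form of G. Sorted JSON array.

FIRST sets, iterate to fixpoint:
iter 1:
  A via A→b d: +{b}
  B via B→c A B: +{c}
  S via S→A a: +{b}
  FIRST(S)={b}  FIRST(A)={b}  FIRST(B)={c}
iter 2: (no change)
  FIRST(S)={b}  FIRST(A)={b}  FIRST(B)={c}

FOLLOW sets:
initialize: $ ∈ FOLLOW(S)
[1]
  B→c A B: FOLLOW(A) ⊇ FIRST(B) = {c}; new: +{c}
  S→A a: FOLLOW(A) ⊇ FIRST(a) = {a}; new: +{a}
  S→S B c: FOLLOW(S) ⊇ FIRST(B) = {c}; new: +{c}
  S→S B c: FOLLOW(B) ⊇ FIRST(c) = {c}; new: +{c}
  FOLLOW(S)={$,c}  FOLLOW(A)={a,c}  FOLLOW(B)={c}
[2] — fixpoint
  FOLLOW(S)={$,c}  FOLLOW(A)={a,c}  FOLLOW(B)={c}

FOLLOW(S) = ["$", "c"]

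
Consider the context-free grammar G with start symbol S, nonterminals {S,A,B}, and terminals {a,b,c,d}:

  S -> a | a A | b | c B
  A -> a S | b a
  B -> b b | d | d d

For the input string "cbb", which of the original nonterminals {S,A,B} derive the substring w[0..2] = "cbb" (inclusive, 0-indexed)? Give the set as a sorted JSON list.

CNF form of G:
  S -> T0 A | T3 B | a | b
  A -> T0 S | T1 T0
  B -> T1 T1 | T2 T2 | d
  T0 -> a
  T1 -> b
  T2 -> d
  T3 -> c

CYK fill (cells [i..j] with 0 ≤ i ≤ j ≤ 2 only):
  T[0,0] 'c' = {T3}  orig:{}
  T[1,1] 'b' = {S,T1}  orig:{S}
  T[2,2] 'b' = {S,T1}  orig:{S}
  T[0,1] 'cb' = ∅
  T[1,2] 'bb' = {B}
  T[0,2] 'cbb' = {S}

Original NTs in T[0,2] deriving "cbb": ["S"]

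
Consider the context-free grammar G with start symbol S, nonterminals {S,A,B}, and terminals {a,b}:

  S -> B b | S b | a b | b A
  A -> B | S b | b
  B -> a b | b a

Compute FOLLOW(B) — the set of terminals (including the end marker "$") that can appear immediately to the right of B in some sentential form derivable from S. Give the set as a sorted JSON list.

Compute FIRST by fixpoint:
round 1:
  A via A→b: +{b}
  B via B→a b: +{a}
  B via B→b a: +{b}
  S via S→B b: +{a,b}
  FIRST(S)={a,b}  FIRST(A)={b}  FIRST(B)={a,b}
round 2:
  A via A→B: +{a}
  FIRST(S)={a,b}  FIRST(A)={a,b}  FIRST(B)={a,b}
round 3: done
  FIRST(S)={a,b}  FIRST(A)={a,b}  FIRST(B)={a,b}

Compute FOLLOW by fixpoint:
initialize: $ ∈ FOLLOW(S)
[1]
  A→S b: FOLLOW(S) ⊇ FIRST(b) = {b}; new: +{b}
  S→B b: FOLLOW(B) ⊇ FIRST(b) = {b}; new: +{b}
  S→b A: FOLLOW(A) ⊇ FOLLOW(S) ⊇ {$,b}; new: +{$,b}
  FOLLOW[S]={$,b}  FOLLOW[A]={$,b}  FOLLOW[B]={b}
[2]
  A→B: FOLLOW(B) ⊇ FOLLOW(A) ⊇ {$,b}; new: +{$}
  FOLLOW[S]={$,b}  FOLLOW[A]={$,b}  FOLLOW[B]={$,b}
[3] — fixpoint
  FOLLOW[S]={$,b}  FOLLOW[A]={$,b}  FOLLOW[B]={$,b}

FOLLOW(B) = ["$", "b"]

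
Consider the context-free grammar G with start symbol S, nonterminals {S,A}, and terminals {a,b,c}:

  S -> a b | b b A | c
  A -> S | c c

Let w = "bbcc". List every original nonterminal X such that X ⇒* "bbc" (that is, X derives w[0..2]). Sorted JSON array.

CNF form of G:
  S -> T0 T1 | T1 X4 | c
  A -> T0 T1 | T1 X3 | T2 T2 | c
  T0 -> a
  T1 -> b
  T2 -> c
  X3 -> T1 A
  X4 -> T1 A

CYK table (by increasing span) — only the sub-triangle for w[0..2]:
  [0..0]={T1}  "b"  orig:{}
  [1..1]={T1}  "b"  orig:{}
  [2..2]={A,S,T2}  "c"  orig:{A,S}
  [0..1]=∅  "bb"
  [1..2]={X3,X4}  "bc"  orig:{}
  [0..2]={A,S}  "bbc"

Original NTs in T[0,2] deriving "bbc": ["A", "S"]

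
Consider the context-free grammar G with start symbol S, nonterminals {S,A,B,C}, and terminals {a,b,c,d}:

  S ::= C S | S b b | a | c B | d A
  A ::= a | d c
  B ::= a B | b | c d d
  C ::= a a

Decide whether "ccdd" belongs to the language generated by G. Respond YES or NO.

CNF form of G:
  S -> C S | S X5 | T0 A | T1 B | a
  A -> T0 T1 | a
  B -> T1 X4 | T2 B | b
  C -> T2 T2
  T0 -> d
  T1 -> c
  T2 -> a
  T3 -> b
  X4 -> T0 T0
  X5 -> T3 T3

CYK fill:
  cell(0,0) c: {T1}  orig:{}
  cell(1,1) c: {T1}  orig:{}
  cell(2,2) d: {T0}  orig:{}
  cell(3,3) d: {T0}  orig:{}
  cell(0,1) cc: ∅
  cell(1,2) cd: ∅
  cell(2,3) dd: {X4}  orig:{}
  cell(0,2) ccd: ∅
  cell(1,3) cdd: {B}
  cell(0,3) ccdd: {S}

S ∈ T[0,3] ⇒ YES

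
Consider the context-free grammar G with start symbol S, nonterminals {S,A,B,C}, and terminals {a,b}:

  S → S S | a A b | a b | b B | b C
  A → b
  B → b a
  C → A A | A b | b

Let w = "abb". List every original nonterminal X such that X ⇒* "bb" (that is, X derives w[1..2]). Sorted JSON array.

CNF form of G:
  S -> S S | T0 B | T0 C | T1 T0 | T1 X2
  A -> b
  B -> T0 T1
  C -> A A | A T0 | b
  T0 -> b
  T1 -> a
  X2 -> A T0

CYK fill — only the sub-triangle for w[1..2]:
  cell(1,1) b: {A,C,T0}  orig:{A,C}
  cell(2,2) b: {A,C,T0}  orig:{A,C}
  cell(1,2) bb: {C,S,X2}  orig:{C,S}

Original NTs in T[1,2] deriving "bb": ["C", "S"]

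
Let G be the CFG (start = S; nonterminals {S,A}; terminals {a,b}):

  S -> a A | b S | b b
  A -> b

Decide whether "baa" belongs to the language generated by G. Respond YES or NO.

CNF form of G:
  S -> T0 A | T1 S | T1 T1
  A -> b
  T0 -> a
  T1 -> b

Fill CYK table bottom-up:
  [0..0]={A,T1}  "b"  orig:{A}
  [1..1]={T0}  "a"  orig:{}
  [2..2]={T0}  "a"  orig:{}
  [0..1]=∅  "ba"
  [1..2]=∅  "aa"
  [0..2]=∅  "baa"

S ∉ T[0,2] ⇒ NO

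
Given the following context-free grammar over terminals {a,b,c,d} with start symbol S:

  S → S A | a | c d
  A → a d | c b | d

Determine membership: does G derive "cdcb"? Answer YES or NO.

CNF form of G:
  S -> S A | T2 T1 | a
  A -> T0 T1 | T2 T3 | d
  T0 -> a
  T1 -> d
  T2 -> c
  T3 -> b

CYK fill:
  T[0,0] 'c' = {T2}  orig:{}
  T[1,1] 'd' = {A,T1}  orig:{A}
  T[2,2] 'c' = {T2}  orig:{}
  T[3,3] 'b' = {T3}  orig:{}
  T[0,1] 'cd' = {S}
  T[1,2] 'dc' = ∅
  T[2,3] 'cb' = {A}
  T[0,2] 'cdc' = ∅
  T[1,3] 'dcb' = ∅
  T[0,3] 'cdcb' = {S}

S ∈ T[0,3] ⇒ YES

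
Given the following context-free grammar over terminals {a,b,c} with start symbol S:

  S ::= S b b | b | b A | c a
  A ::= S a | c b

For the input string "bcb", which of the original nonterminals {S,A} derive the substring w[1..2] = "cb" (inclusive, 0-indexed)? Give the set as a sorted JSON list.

CNF form of G:
  S -> S X3 | T1 T0 | T2 A | b
  A -> S T0 | T1 T2
  T0 -> a
  T1 -> c
  T2 -> b
  X3 -> T2 T2

CYK fill, restricted to cells inside w[1..2]:
  T[1,1] 'c' = {T1}  orig:{}
  T[2,2] 'b' = {S,T2}  orig:{S}
  T[1,2] 'cb' = {A}

Original NTs in T[1,2] deriving "cb": ["A"]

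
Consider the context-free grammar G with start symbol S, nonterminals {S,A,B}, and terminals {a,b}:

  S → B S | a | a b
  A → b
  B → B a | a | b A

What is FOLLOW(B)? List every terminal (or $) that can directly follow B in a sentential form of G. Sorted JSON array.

Compute FIRST by fixpoint:
round 1:
  A via A→b: +{b}
  B via B→a: +{a}
  B via B→b A: +{b}
  S via S→B S: +{a,b}
  S: {a,b}  A: {b}  B: {a,b}
round 2: done
  S: {a,b}  A: {b}  B: {a,b}

Compute FOLLOW by fixpoint:
FOLLOW(S) := {$}
round 1:
  B→B a: FOLLOW(B) ⊇ FIRST(a) = {a}; new: +{a}
  B→b A: FOLLOW(A) ⊇ FOLLOW(B) ⊇ {a}; new: +{a}
  S→B S: FOLLOW(B) ⊇ FIRST(S) = {a,b}; new: +{b}
  FOLLOW(S)={$}  FOLLOW(A)={a}  FOLLOW(B)={a,b}
round 2:
  B→b A: FOLLOW(A) ⊇ FOLLOW(B) ⊇ {a,b}; new: +{b}
  FOLLOW(S)={$}  FOLLOW(A)={a,b}  FOLLOW(B)={a,b}
round 3: — fixpoint
  FOLLOW(S)={$}  FOLLOW(A)={a,b}  FOLLOW(B)={a,b}

FOLLOW(B) = ["a", "b"]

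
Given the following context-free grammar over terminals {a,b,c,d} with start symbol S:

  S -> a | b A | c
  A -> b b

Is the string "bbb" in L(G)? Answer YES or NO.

Convert to CNF:
  S -> T0 A | a | c
  A -> T0 T0
  T0 -> b

CYK fill:
  T[0,0] 'b' = {T0}  orig:{}
  T[1,1] 'b' = {T0}  orig:{}
  T[2,2] 'b' = {T0}  orig:{}
  T[0,1] 'bb' = {A}
  T[1,2] 'bb' = {A}
  T[0,2] 'bbb' = {S}

S ∈ T[0,2] ⇒ YES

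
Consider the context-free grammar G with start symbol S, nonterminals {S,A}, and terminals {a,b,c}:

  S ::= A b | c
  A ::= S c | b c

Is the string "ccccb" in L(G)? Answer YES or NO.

Convert to CNF:
  S -> A T1 | c
  A -> S T0 | T1 T0
  T0 -> c
  T1 -> b

CYK fill:
  T[0,0] 'c' = {S,T0}  orig:{S}
  T[1,1] 'c' = {S,T0}  orig:{S}
  T[2,2] 'c' = {S,T0}  orig:{S}
  T[3,3] 'c' = {S,T0}  orig:{S}
  T[4,4] 'b' = {T1}  orig:{}
  T[0,1] 'cc' = {A}
  T[1,2] 'cc' = {A}
  T[2,3] 'cc' = {A}
  T[3,4] 'cb' = ∅
  T[0,2] 'ccc' = ∅
  T[1,3] 'ccc' = ∅
  T[2,4] 'ccb' = {S}
  T[0,3] 'cccc' = ∅
  T[1,4] 'cccb' = ∅
  T[0,4] 'ccccb' = ∅

S ∉ T[0,4] ⇒ NO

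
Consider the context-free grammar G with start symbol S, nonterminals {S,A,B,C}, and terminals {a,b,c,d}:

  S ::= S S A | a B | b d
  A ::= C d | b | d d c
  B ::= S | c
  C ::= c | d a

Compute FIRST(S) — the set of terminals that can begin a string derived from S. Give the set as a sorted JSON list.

FIRST sets, iterate to fixpoint:
round 1:
  A via A→b: +{b}
  A via A→d d c: +{d}
  B via B→c: +{c}
  C via C→c: +{c}
  C via C→d a: +{d}
  S via S→a B: +{a}
  S via S→b d: +{b}
  FIRST[S]={a,b}  FIRST[A]={b,d}  FIRST[B]={c}  FIRST[C]={c,d}
round 2:
  A via A→C d: +{c}
  B via B→S: +{a,b}
  FIRST[S]={a,b}  FIRST[A]={b,c,d}  FIRST[B]={a,b,c}  FIRST[C]={c,d}
round 3: (stable)
  FIRST[S]={a,b}  FIRST[A]={b,c,d}  FIRST[B]={a,b,c}  FIRST[C]={c,d}

FIRST(S) = ["a", "b"]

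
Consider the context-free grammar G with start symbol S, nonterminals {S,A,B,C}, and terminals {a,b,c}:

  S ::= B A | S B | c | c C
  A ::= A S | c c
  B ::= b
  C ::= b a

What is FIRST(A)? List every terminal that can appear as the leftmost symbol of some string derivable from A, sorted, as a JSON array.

Compute FIRST by fixpoint:
round 1:
  A via A→c c: +{c}
  B via B→b: +{b}
  C via C→b a: +{b}
  S via S→B A: +{b}
  S via S→c: +{c}
  S: {b,c}  A: {c}  B: {b}  C: {b}
round 2: — fixpoint
  S: {b,c}  A: {c}  B: {b}  C: {b}

FIRST(A) = ["c"]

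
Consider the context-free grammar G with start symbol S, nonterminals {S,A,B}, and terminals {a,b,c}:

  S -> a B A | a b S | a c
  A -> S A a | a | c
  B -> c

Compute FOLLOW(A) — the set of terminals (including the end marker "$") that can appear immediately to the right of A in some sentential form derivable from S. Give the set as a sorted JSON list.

FIRST sets, iterate to fixpoint:
round 1:
  A via A→a: +{a}
  A via A→c: +{c}
  B via B→c: +{c}
  S via S→a B A: +{a}
  FIRST[S]={a}  FIRST[A]={a,c}  FIRST[B]={c}
round 2: — fixpoint
  FIRST[S]={a}  FIRST[A]={a,c}  FIRST[B]={c}

Compute FOLLOW by fixpoint:
seed FOLLOW(S) with $
iter 1:
  A→S A a: FOLLOW(S) ⊇ FIRST(A) = {a,c}; new: +{a,c}
  A→S A a: FOLLOW(A) ⊇ FIRST(a) = {a}; new: +{a}
  S→a B A: FOLLOW(B) ⊇ FIRST(A) = {a,c}; new: +{a,c}
  S→a B A: FOLLOW(A) ⊇ FOLLOW(S) ⊇ {$,a,c}; new: +{$,c}
  FOLLOW(S)={$,a,c}  FOLLOW(A)={$,a,c}  FOLLOW(B)={a,c}
iter 2: — fixpoint
  FOLLOW(S)={$,a,c}  FOLLOW(A)={$,a,c}  FOLLOW(B)={a,c}

FOLLOW(A) = ["$", "a", "c"]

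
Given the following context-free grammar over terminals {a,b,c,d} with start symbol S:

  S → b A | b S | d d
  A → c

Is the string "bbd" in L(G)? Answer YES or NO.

CNF form of G:
  S -> T0 A | T0 S | T1 T1
  A -> c
  T0 -> b
  T1 -> d

CYK fill:
  cell(0,0) b: {T0}  orig:{}
  cell(1,1) b: {T0}  orig:{}
  cell(2,2) d: {T1}  orig:{}
  cell(0,1) bb: ∅
  cell(1,2) bd: ∅
  cell(0,2) bbd: ∅

S ∉ T[0,2] ⇒ NO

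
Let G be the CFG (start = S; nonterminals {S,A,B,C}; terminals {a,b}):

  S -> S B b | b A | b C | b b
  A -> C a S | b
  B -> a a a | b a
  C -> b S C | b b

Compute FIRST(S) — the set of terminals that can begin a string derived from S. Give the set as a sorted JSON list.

Compute FIRST by fixpoint:
[1]
  A via A→b: +{b}
  B via B→a a a: +{a}
  B via B→b a: +{b}
  C via C→b S C: +{b}
  S via S→b A: +{b}
  FIRST(S)={b}  FIRST(A)={b}  FIRST(B)={a,b}  FIRST(C)={b}
[2] done
  FIRST(S)={b}  FIRST(A)={b}  FIRST(B)={a,b}  FIRST(C)={b}

FIRST(S) = ["b"]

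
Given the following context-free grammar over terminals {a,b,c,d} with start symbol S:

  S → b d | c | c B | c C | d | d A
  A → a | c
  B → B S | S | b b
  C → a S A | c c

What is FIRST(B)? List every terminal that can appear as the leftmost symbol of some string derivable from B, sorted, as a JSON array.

FIRST sets, iterate to fixpoint:
[1]
  A via A→a: +{a}
  A via A→c: +{c}
  B via B→b b: +{b}
  C via C→a S A: +{a}
  C via C→c c: +{c}
  S via S→b d: +{b}
  S via S→c: +{c}
  S via S→d: +{d}
  S: {b,c,d}  A: {a,c}  B: {b}  C: {a,c}
[2]
  B via B→S: +{c,d}
  S: {b,c,d}  A: {a,c}  B: {b,c,d}  C: {a,c}
[3] done
  S: {b,c,d}  A: {a,c}  B: {b,c,d}  C: {a,c}

FIRST(B) = ["b", "c", "d"]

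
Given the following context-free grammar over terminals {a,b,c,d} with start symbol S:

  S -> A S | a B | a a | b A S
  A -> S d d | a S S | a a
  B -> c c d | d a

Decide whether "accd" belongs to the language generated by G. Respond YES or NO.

Convert to CNF:
  S -> A S | T1 B | T1 T1 | T3 X7
  A -> S X4 | T1 T1 | T1 X5
  B -> T0 T1 | T2 X6
  T0 -> d
  T1 -> a
  T2 -> c
  T3 -> b
  X4 -> T0 T0
  X5 -> S S
  X6 -> T2 T0
  X7 -> A S

CYK table (by increasing span):
  cell(0,0) a: {T1}  orig:{}
  cell(1,1) c: {T2}  orig:{}
  cell(2,2) c: {T2}  orig:{}
  cell(3,3) d: {T0}  orig:{}
  cell(0,1) ac: ∅
  cell(1,2) cc: ∅
  cell(2,3) cd: {X6}  orig:{}
  cell(0,2) acc: ∅
  cell(1,3) ccd: {B}
  cell(0,3) accd: {S}

S ∈ T[0,3] ⇒ YES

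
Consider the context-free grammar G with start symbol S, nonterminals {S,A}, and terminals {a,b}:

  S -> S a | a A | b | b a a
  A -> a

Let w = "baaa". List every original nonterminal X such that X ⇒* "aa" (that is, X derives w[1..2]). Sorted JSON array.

CNF form of G:
  S -> S T0 | T0 A | T1 X2 | b
  A -> a
  T0 -> a
  T1 -> b
  X2 -> T0 T0

Fill CYK table bottom-up (cells [i..j] with 1 ≤ i ≤ j ≤ 2 only):
  T[1,1] 'a' = {A,T0}  orig:{A}
  T[2,2] 'a' = {A,T0}  orig:{A}
  T[1,2] 'aa' = {S,X2}  orig:{S}

Original NTs in T[1,2] deriving "aa": ["S"]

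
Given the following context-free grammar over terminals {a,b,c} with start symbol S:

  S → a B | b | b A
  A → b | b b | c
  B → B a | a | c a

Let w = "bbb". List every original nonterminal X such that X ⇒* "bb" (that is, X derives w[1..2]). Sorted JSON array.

CNF form of G:
  S -> T0 A | T1 B | b
  A -> T0 T0 | b | c
  B -> B T1 | T2 T1 | a
  T0 -> b
  T1 -> a
  T2 -> c

Fill CYK table bottom-up (cells [i..j] with 1 ≤ i ≤ j ≤ 2 only):
  T[1,1] 'b' = {A,S,T0}  orig:{A,S}
  T[2,2] 'b' = {A,S,T0}  orig:{A,S}
  T[1,2] 'bb' = {A,S}

Original NTs in T[1,2] deriving "bb": ["A", "S"]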